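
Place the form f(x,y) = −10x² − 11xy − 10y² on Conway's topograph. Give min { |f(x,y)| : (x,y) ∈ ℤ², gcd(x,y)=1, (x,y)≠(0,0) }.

translate: b→-9 (≡11 mod 20), so (10,11,10)→(10,-9,9)
flip: (10,-9,9)→(9,9,10)
reduced (well bottom): (9,9,10) with a≤c, −a<b≤a
well minimum |f| = |-9| = 9 (negative-definite)

9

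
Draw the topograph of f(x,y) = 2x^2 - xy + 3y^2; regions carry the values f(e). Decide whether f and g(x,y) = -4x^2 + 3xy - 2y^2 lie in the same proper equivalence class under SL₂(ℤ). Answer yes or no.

D₁ = -23, D₂ = -23
f: reduced (well bottom): (2,-1,3) with a≤c, −a<b≤a
g is negative-definite; reduce −g:
−g: flip: (4,-3,2)→(2,3,4)
−g: translate: b→-1 (≡3 mod 4), so (2,3,4)→(2,-1,3)
−g: reduced (well bottom): (2,-1,3) with a≤c, −a<b≤a
flip sign back: reduced form of g is (-2,1,-3)
reduced forms (2, -1, 3) vs (-2, 1, -3) ⇒ inequivalent

no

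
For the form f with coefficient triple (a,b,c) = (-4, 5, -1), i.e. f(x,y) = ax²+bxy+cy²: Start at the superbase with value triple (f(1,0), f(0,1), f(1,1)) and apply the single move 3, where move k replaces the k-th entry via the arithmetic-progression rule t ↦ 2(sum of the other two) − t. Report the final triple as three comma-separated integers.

start (-4,-1,0) = (f(1,0),f(0,1),f(1,1))
replace slot 3: 2·((-4)+(-1)) − 0 = -10 → (-4,-1,-10)

-4,-1,-10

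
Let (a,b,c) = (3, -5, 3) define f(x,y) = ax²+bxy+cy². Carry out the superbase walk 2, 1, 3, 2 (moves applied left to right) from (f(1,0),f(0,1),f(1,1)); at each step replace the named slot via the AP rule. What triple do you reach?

start (3,3,1) = (f(1,0),f(0,1),f(1,1))
replace slot 2: 2·(3+1) − 3 = 5 → (3,5,1)
replace slot 1: 2·(5+1) − 3 = 9 → (9,5,1)
replace slot 3: 2·(9+5) − 1 = 27 → (9,5,27)
replace slot 2: 2·(9+27) − 5 = 67 → (9,67,27)

9,67,27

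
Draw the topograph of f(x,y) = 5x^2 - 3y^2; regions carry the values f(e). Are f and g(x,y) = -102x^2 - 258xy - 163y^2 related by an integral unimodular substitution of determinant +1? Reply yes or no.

D₁ = 60, D₂ = 60
river cycle of f (length 2): (-3, 6, 2), (2, 6, -3)
river cycle of g (length 2): (2, 6, -3), (-3, 6, 2)
cycles coincide ⇒ equivalent

yes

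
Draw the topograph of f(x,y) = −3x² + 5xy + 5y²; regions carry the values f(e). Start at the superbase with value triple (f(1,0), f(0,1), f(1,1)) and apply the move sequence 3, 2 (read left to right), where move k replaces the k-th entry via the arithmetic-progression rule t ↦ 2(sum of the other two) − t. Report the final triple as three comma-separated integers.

start (-3,5,7) = (f(1,0),f(0,1),f(1,1))
replace slot 3: 2·((-3)+5) − 7 = -3 → (-3,5,-3)
replace slot 2: 2·((-3)+(-3)) − 5 = -17 → (-3,-17,-3)

-3,-17,-3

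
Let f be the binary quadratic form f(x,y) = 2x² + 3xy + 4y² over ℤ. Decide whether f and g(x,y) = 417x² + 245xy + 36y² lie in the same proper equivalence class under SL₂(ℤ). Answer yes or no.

D₁ = -23, D₂ = -23
f: translate: b→-1 (≡3 mod 4), so (2,3,4)→(2,-1,3)
f: reduced (well bottom): (2,-1,3) with a≤c, −a<b≤a
g: flip: (417,245,36)→(36,-245,417)
g: translate: b→-29 (≡-245 mod 72), so (36,-245,417)→(36,-29,6)
g: flip: (36,-29,6)→(6,29,36)
g: translate: b→5 (≡29 mod 12), so (6,29,36)→(6,5,2)
g: flip: (6,5,2)→(2,-5,6)
g: translate: b→-1 (≡-5 mod 4), so (2,-5,6)→(2,-1,3)
g: reduced (well bottom): (2,-1,3) with a≤c, −a<b≤a
reduced forms (2, -1, 3) vs (2, -1, 3) ⇒ equivalent

yes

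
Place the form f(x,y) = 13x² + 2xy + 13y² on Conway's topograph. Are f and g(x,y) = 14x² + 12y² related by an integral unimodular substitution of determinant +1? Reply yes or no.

D₁ = -672, D₂ = -672
f: reduced (well bottom): (13,2,13) with a≤c, −a<b≤a
g: flip: (14,0,12)→(12,0,14)
g: reduced (well bottom): (12,0,14) with a≤c, −a<b≤a
reduced forms (13, 2, 13) vs (12, 0, 14) ⇒ inequivalent

no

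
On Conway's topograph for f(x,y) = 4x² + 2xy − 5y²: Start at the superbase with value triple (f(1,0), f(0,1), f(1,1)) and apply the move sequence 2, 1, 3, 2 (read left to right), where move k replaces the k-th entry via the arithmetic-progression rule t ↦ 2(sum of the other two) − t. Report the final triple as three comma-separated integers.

start (4,-5,1) = (f(1,0),f(0,1),f(1,1))
replace slot 2: 2·(4+1) − (-5) = 15 → (4,15,1)
replace slot 1: 2·(15+1) − 4 = 28 → (28,15,1)
replace slot 3: 2·(28+15) − 1 = 85 → (28,15,85)
replace slot 2: 2·(28+85) − 15 = 211 → (28,211,85)

28,211,85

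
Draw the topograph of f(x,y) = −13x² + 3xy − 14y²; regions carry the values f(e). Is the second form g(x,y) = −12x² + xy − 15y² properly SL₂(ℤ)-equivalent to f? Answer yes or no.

D₁ = -719, D₂ = -719
f is negative-definite; reduce −f:
−f: reduced (well bottom): (13,-3,14) with a≤c, −a<b≤a
flip sign back: reduced form of f is (-13,3,-14)
g is negative-definite; reduce −g:
−g: reduced (well bottom): (12,-1,15) with a≤c, −a<b≤a
flip sign back: reduced form of g is (-12,1,-15)
reduced forms (-13, 3, -14) vs (-12, 1, -15) ⇒ inequivalent

no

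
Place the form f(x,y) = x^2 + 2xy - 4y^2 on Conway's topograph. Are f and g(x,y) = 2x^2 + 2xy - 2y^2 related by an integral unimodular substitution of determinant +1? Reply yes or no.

D₁ = 20, D₂ = 20
river cycle of f (length 2): (1, 4, -1), (-1, 4, 1)
river cycle of g (length 2): (-2, 2, 2), (2, 2, -2)
cycles differ ⇒ inequivalent

no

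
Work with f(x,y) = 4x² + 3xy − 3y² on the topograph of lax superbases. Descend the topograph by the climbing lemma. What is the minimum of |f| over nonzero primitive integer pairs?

river: ρ → (-3,3,4)
river: ρ → (4,5,-2)
river: ρ → (-2,7,1)
river: ρ → (1,7,-2)
river: ρ → (-2,5,4)
river: ρ → (4,3,-3)
closes: descent 0, river 6
min |a| on river = 1

1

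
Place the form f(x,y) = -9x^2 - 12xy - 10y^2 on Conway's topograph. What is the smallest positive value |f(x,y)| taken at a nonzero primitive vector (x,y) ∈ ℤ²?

translate: b→-6 (≡12 mod 18), so (9,12,10)→(9,-6,7)
flip: (9,-6,7)→(7,6,9)
reduced (well bottom): (7,6,9) with a≤c, −a<b≤a
well minimum |f| = |-7| = 7 (negative-definite)

7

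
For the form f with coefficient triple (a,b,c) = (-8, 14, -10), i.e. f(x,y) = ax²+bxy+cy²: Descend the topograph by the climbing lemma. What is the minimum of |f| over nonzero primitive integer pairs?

translate: b→2 (≡-14 mod 16), so (8,-14,10)→(8,2,4)
flip: (8,2,4)→(4,-2,8)
reduced (well bottom): (4,-2,8) with a≤c, −a<b≤a
well minimum |f| = |-4| = 4 (negative-definite)

4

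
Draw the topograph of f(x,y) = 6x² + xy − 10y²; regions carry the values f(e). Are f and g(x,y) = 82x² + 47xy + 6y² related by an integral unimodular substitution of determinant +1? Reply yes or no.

D₁ = 241, D₂ = 241
river cycle of f (length 38): (6, 13, -3), (-3, 11, 10), (10, 9, -4), (-4, 15, 1), (1, 15, -4), (-4, 9, 10), (10, 11, -3), (-3, 13, 6), (6, 11, -5), (-5, 9, 8), … (28 more)
river cycle of g (length 38): (6, 13, -3), (-3, 11, 10), (10, 9, -4), (-4, 15, 1), (1, 15, -4), (-4, 9, 10), (10, 11, -3), (-3, 13, 6), (6, 11, -5), (-5, 9, 8), … (28 more)
cycles coincide ⇒ equivalent

yes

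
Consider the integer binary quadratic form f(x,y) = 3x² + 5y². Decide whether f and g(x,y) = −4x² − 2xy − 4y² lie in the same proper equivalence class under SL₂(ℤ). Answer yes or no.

D₁ = -60, D₂ = -60
f: reduced (well bottom): (3,0,5) with a≤c, −a<b≤a
g is negative-definite; reduce −g:
−g: reduced (well bottom): (4,2,4) with a≤c, −a<b≤a
flip sign back: reduced form of g is (-4,-2,-4)
reduced forms (3, 0, 5) vs (-4, -2, -4) ⇒ inequivalent

no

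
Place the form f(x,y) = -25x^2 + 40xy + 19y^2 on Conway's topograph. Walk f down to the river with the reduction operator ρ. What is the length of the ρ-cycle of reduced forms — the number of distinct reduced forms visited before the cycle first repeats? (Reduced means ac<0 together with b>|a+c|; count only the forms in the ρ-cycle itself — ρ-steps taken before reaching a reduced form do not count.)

D = 3500, ⌊√D⌋ = 59
river: ρ → (19,36,-29)
river: ρ → (-29,22,26)
river: ρ → (26,30,-25)
river: ρ → (-25,20,31)
river: ρ → (31,42,-14)
river: ρ → (-14,42,31)
river: ρ → (31,20,-25)
river: ρ → (-25,30,26)
river: ρ → (26,22,-29)
river: ρ → (-29,36,19)
river: ρ → (19,40,-25)
river: ρ → (-25,10,34)
river: ρ → (34,58,-1)
river: ρ → (-1,58,34)
river: ρ → (34,10,-25)
river: ρ → (-25,40,19)
ρ-cycle length = 16 (tail of 0 descent steps not counted)

16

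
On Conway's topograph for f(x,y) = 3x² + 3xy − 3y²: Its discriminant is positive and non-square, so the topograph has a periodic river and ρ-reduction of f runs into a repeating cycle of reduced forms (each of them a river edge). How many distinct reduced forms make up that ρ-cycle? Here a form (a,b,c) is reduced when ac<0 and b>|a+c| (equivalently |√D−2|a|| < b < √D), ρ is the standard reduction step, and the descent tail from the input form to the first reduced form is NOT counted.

D = 45, ⌊√D⌋ = 6
river: ρ → (-3,3,3)
river: ρ → (3,3,-3)
ρ-cycle length = 2 (tail of 0 descent steps not counted)

2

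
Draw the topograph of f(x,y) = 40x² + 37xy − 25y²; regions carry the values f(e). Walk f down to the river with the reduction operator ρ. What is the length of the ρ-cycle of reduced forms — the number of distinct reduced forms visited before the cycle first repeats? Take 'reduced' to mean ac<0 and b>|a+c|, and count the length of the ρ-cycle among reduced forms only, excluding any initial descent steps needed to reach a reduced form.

D = 5369, ⌊√D⌋ = 73
river: ρ → (-25,63,14)
river: ρ → (14,49,-53)
river: ρ → (-53,57,10)
river: ρ → (10,63,-35)
river: ρ → (-35,7,38)
river: ρ → (38,69,-4)
river: ρ → (-4,67,55)
river: ρ → (55,43,-16)
river: ρ → (-16,53,40)
river: ρ → (40,27,-29)
river: ρ → (-29,31,38)
river: ρ → (38,45,-22)
river: ρ → (-22,43,40)
river: ρ → (40,37,-25)
ρ-cycle length = 14 (tail of 0 descent steps not counted)

14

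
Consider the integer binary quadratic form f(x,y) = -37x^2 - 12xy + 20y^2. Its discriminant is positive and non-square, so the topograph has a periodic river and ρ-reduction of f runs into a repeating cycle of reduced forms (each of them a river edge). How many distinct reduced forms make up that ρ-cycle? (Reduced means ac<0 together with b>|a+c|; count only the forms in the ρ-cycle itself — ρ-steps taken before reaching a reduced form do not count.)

D = 3104, ⌊√D⌋ = 55
descent: ρ → (20,52,-5)  [lands on river]
river: ρ → (-5,48,40)
river: ρ → (40,32,-13)
river: ρ → (-13,46,19)
river: ρ → (19,30,-29)
river: ρ → (-29,28,20)
ρ-cycle length = 6 (tail of 1 descent step not counted)

6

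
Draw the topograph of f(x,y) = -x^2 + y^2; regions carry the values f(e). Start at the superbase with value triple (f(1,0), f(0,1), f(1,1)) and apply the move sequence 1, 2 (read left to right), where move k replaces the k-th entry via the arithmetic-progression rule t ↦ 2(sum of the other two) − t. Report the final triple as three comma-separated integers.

start (-1,1,0) = (f(1,0),f(0,1),f(1,1))
replace slot 1: 2·(1+0) − (-1) = 3 → (3,1,0)
replace slot 2: 2·(3+0) − 1 = 5 → (3,5,0)

3,5,0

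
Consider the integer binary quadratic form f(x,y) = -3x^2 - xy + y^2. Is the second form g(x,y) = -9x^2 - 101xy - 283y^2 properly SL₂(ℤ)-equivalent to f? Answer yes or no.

D₁ = 13, D₂ = 13
river cycle of f (length 2): (1, 3, -1), (-1, 3, 1)
river cycle of g (length 2): (-1, 3, 1), (1, 3, -1)
cycles coincide ⇒ equivalent

yes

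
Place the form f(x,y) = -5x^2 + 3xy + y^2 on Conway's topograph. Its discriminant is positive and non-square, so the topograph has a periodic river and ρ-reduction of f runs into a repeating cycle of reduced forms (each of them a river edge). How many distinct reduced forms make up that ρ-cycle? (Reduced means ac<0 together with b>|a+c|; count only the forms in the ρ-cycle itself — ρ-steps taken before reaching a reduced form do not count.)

D = 29, ⌊√D⌋ = 5
descent: ρ → (1,5,-1)  [lands on river]
river: ρ → (-1,5,1)
ρ-cycle length = 2 (tail of 1 descent step not counted)

2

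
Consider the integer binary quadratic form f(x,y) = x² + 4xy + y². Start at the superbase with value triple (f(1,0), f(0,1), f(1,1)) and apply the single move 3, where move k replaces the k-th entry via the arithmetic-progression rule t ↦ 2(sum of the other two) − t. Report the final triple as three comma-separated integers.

start (1,1,6) = (f(1,0),f(0,1),f(1,1))
replace slot 3: 2·(1+1) − 6 = -2 → (1,1,-2)

1,1,-2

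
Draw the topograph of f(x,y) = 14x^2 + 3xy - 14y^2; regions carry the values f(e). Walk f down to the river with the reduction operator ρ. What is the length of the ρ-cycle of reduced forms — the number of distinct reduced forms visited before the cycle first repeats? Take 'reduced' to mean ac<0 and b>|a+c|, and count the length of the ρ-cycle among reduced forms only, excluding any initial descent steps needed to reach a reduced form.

D = 793, ⌊√D⌋ = 28
river: ρ → (-14,25,3)
river: ρ → (3,23,-22)
river: ρ → (-22,21,4)
river: ρ → (4,27,-4)
river: ρ → (-4,21,22)
river: ρ → (22,23,-3)
river: ρ → (-3,25,14)
river: ρ → (14,3,-14)
ρ-cycle length = 8 (tail of 0 descent steps not counted)

8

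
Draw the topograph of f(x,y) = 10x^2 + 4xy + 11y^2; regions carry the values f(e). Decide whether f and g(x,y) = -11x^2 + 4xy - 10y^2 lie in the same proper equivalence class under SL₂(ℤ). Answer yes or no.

D₁ = -424, D₂ = -424
f: reduced (well bottom): (10,4,11) with a≤c, −a<b≤a
g is negative-definite; reduce −g:
−g: flip: (11,-4,10)→(10,4,11)
−g: reduced (well bottom): (10,4,11) with a≤c, −a<b≤a
flip sign back: reduced form of g is (-10,-4,-11)
reduced forms (10, 4, 11) vs (-10, -4, -11) ⇒ inequivalent

no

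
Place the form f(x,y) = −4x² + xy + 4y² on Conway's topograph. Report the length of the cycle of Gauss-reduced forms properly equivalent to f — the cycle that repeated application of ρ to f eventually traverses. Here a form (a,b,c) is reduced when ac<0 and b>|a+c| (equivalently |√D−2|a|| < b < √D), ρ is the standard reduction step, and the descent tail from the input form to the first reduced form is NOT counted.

D = 65, ⌊√D⌋ = 8
river: ρ → (4,7,-1)
river: ρ → (-1,7,4)
river: ρ → (4,1,-4)
river: ρ → (-4,7,1)
river: ρ → (1,7,-4)
river: ρ → (-4,1,4)
ρ-cycle length = 6 (tail of 0 descent steps not counted)

6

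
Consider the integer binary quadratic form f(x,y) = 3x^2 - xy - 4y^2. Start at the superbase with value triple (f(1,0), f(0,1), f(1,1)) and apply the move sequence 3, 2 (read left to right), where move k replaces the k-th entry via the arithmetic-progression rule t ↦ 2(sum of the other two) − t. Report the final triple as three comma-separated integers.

start (3,-4,-2) = (f(1,0),f(0,1),f(1,1))
replace slot 3: 2·(3+(-4)) − (-2) = 0 → (3,-4,0)
replace slot 2: 2·(3+0) − (-4) = 10 → (3,10,0)

3,10,0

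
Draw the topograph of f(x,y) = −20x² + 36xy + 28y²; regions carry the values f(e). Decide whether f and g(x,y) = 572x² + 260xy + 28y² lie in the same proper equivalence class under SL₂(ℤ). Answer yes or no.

D₁ = 3536, D₂ = 3536
river cycle of f (length 4): (28, 20, -28), (-28, 36, 20), (20, 44, -20), (-20, 36, 28)
river cycle of g (length 4): (28, 20, -28), (-28, 36, 20), (20, 44, -20), (-20, 36, 28)
cycles coincide ⇒ equivalent

yes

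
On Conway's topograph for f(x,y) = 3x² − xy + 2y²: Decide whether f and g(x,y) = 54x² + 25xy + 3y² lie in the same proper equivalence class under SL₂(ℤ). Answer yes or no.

D₁ = -23, D₂ = -23
f: flip: (3,-1,2)→(2,1,3)
f: reduced (well bottom): (2,1,3) with a≤c, −a<b≤a
g: flip: (54,25,3)→(3,-25,54)
g: translate: b→-1 (≡-25 mod 6), so (3,-25,54)→(3,-1,2)
g: flip: (3,-1,2)→(2,1,3)
g: reduced (well bottom): (2,1,3) with a≤c, −a<b≤a
reduced forms (2, 1, 3) vs (2, 1, 3) ⇒ equivalent

yes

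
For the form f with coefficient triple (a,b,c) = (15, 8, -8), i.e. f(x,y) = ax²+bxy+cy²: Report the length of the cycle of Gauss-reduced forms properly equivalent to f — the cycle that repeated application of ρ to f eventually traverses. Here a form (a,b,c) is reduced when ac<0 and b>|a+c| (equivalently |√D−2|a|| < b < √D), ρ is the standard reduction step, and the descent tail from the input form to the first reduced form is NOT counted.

D = 544, ⌊√D⌋ = 23
river: ρ → (-8,8,15)
river: ρ → (15,22,-1)
river: ρ → (-1,22,15)
river: ρ → (15,8,-8)
ρ-cycle length = 4 (tail of 0 descent steps not counted)

4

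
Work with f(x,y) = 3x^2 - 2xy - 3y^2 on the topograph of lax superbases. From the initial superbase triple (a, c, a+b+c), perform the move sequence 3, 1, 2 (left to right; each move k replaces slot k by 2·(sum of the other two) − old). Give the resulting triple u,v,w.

start (3,-3,-2) = (f(1,0),f(0,1),f(1,1))
replace slot 3: 2·(3+(-3)) − (-2) = 2 → (3,-3,2)
replace slot 1: 2·((-3)+2) − 3 = -5 → (-5,-3,2)
replace slot 2: 2·((-5)+2) − (-3) = -3 → (-5,-3,2)

-5,-3,2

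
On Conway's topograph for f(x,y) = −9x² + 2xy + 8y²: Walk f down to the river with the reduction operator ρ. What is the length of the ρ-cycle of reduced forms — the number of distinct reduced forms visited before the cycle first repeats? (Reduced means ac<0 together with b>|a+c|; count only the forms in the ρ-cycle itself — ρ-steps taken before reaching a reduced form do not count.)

D = 292, ⌊√D⌋ = 17
river: ρ → (8,14,-3)
river: ρ → (-3,16,3)
river: ρ → (3,14,-8)
river: ρ → (-8,2,9)
river: ρ → (9,16,-1)
river: ρ → (-1,16,9)
river: ρ → (9,2,-8)
river: ρ → (-8,14,3)
river: ρ → (3,16,-3)
river: ρ → (-3,14,8)
river: ρ → (8,2,-9)
river: ρ → (-9,16,1)
river: ρ → (1,16,-9)
river: ρ → (-9,2,8)
ρ-cycle length = 14 (tail of 0 descent steps not counted)

14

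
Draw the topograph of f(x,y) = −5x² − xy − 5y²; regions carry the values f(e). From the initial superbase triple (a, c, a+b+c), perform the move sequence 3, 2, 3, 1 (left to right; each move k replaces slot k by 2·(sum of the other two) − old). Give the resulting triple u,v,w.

start (-5,-5,-11) = (f(1,0),f(0,1),f(1,1))
replace slot 3: 2·((-5)+(-5)) − (-11) = -9 → (-5,-5,-9)
replace slot 2: 2·((-5)+(-9)) − (-5) = -23 → (-5,-23,-9)
replace slot 3: 2·((-5)+(-23)) − (-9) = -47 → (-5,-23,-47)
replace slot 1: 2·((-23)+(-47)) − (-5) = -135 → (-135,-23,-47)

-135,-23,-47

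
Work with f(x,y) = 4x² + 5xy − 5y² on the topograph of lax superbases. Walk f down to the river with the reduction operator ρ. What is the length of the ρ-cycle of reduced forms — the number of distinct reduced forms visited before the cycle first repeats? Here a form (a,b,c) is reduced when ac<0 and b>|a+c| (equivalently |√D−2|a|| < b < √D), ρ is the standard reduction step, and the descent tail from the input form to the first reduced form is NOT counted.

D = 105, ⌊√D⌋ = 10
river: ρ → (-5,5,4)
river: ρ → (4,3,-6)
river: ρ → (-6,9,1)
river: ρ → (1,9,-6)
river: ρ → (-6,3,4)
river: ρ → (4,5,-5)
ρ-cycle length = 6 (tail of 0 descent steps not counted)

6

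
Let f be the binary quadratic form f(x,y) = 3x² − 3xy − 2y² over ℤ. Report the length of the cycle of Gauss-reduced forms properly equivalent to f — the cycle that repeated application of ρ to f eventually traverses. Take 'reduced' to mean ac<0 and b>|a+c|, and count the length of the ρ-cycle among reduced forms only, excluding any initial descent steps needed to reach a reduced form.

D = 33, ⌊√D⌋ = 5
descent: ρ → (-2,3,3)  [lands on river]
river: ρ → (3,3,-2)
river: ρ → (-2,5,1)
river: ρ → (1,5,-2)
ρ-cycle length = 4 (tail of 1 descent step not counted)

4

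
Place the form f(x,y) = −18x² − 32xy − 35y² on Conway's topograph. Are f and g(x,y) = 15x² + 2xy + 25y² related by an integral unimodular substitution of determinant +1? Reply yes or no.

D₁ = -1496, D₂ = -1496
f is negative-definite; reduce −f:
−f: translate: b→-4 (≡32 mod 36), so (18,32,35)→(18,-4,21)
−f: reduced (well bottom): (18,-4,21) with a≤c, −a<b≤a
flip sign back: reduced form of f is (-18,4,-21)
g: reduced (well bottom): (15,2,25) with a≤c, −a<b≤a
reduced forms (-18, 4, -21) vs (15, 2, 25) ⇒ inequivalent

no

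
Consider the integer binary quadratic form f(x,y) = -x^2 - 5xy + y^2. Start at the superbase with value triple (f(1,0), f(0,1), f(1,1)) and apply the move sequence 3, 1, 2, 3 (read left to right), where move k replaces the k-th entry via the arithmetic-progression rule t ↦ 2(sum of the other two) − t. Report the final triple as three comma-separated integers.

start (-1,1,-5) = (f(1,0),f(0,1),f(1,1))
replace slot 3: 2·((-1)+1) − (-5) = 5 → (-1,1,5)
replace slot 1: 2·(1+5) − (-1) = 13 → (13,1,5)
replace slot 2: 2·(13+5) − 1 = 35 → (13,35,5)
replace slot 3: 2·(13+35) − 5 = 91 → (13,35,91)

13,35,91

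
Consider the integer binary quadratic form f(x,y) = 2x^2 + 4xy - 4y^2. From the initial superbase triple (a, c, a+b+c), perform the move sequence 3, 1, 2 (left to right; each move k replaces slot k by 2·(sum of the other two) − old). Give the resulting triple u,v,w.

start (2,-4,2) = (f(1,0),f(0,1),f(1,1))
replace slot 3: 2·(2+(-4)) − 2 = -6 → (2,-4,-6)
replace slot 1: 2·((-4)+(-6)) − 2 = -22 → (-22,-4,-6)
replace slot 2: 2·((-22)+(-6)) − (-4) = -52 → (-22,-52,-6)

-22,-52,-6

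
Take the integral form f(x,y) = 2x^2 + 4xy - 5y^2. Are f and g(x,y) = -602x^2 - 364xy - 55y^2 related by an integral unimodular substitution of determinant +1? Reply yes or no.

D₁ = 56, D₂ = 56
river cycle of f (length 4): (-5, 6, 1), (1, 6, -5), (-5, 4, 2), (2, 4, -5)
river cycle of g (length 4): (-5, 6, 1), (1, 6, -5), (-5, 4, 2), (2, 4, -5)
cycles coincide ⇒ equivalent

yes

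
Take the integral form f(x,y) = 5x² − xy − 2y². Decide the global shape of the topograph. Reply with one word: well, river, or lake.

D = b²−4ac = (-1)² − 4·5·(-2) = 41
D > 0 non-square ⇒ indefinite ⇒ periodic river

river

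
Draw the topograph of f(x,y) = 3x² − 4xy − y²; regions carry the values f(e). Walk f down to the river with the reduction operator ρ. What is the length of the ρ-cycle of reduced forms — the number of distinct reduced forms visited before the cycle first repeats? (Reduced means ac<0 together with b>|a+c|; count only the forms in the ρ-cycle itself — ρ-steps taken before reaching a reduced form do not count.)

D = 28, ⌊√D⌋ = 5
descent: ρ → (-1,4,3)  [lands on river]
river: ρ → (3,2,-2)
river: ρ → (-2,2,3)
river: ρ → (3,4,-1)
ρ-cycle length = 4 (tail of 1 descent step not counted)

4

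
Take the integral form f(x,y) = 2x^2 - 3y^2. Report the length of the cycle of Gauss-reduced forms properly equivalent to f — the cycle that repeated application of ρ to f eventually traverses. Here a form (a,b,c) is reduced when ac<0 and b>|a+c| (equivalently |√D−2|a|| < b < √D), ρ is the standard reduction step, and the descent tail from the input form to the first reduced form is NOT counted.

D = 24, ⌊√D⌋ = 4
descent: ρ → (-3,0,2)
descent: ρ → (2,4,-1)  [lands on river]
river: ρ → (-1,4,2)
ρ-cycle length = 2 (tail of 2 descent steps not counted)

2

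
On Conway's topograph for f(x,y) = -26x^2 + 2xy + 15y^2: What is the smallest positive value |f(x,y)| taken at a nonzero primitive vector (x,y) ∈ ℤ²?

descent: ρ → (15,28,-13)  [lands on river]
river: ρ → (-13,24,19)
river: ρ → (19,14,-18)
river: ρ → (-18,22,15)
river: ρ → (15,38,-2)
river: ρ → (-2,38,15)
river: ρ → (15,22,-18)
river: ρ → (-18,14,19)
river: ρ → (19,24,-13)
river: ρ → (-13,28,15)
river: ρ → (15,32,-9)
river: ρ → (-9,22,30)
river: ρ → (30,38,-1)
river: ρ → (-1,38,30)
river: ρ → (30,22,-9)
river: ρ → (-9,32,15)
closes: descent 1, river 16
min |a| on river = 1

1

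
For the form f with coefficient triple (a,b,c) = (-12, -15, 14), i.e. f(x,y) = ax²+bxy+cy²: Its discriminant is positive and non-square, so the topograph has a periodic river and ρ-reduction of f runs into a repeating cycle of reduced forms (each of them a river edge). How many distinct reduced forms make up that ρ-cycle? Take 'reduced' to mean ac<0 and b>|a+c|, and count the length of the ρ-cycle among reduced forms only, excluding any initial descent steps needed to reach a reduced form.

D = 897, ⌊√D⌋ = 29
descent: ρ → (14,15,-12)  [lands on river]
river: ρ → (-12,9,17)
river: ρ → (17,25,-4)
river: ρ → (-4,23,23)
river: ρ → (23,23,-4)
river: ρ → (-4,25,17)
river: ρ → (17,9,-12)
river: ρ → (-12,15,14)
river: ρ → (14,13,-13)
river: ρ → (-13,13,14)
ρ-cycle length = 10 (tail of 1 descent step not counted)

10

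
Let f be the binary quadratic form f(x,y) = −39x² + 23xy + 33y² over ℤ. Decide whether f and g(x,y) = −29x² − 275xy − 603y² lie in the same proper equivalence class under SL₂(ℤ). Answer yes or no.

D₁ = 5677, D₂ = 5677
river cycle of f (length 36): (33, 43, -29), (-29, 73, 3), (3, 71, -53), (-53, 35, 21), (21, 49, -39), (-39, 29, 31), (31, 33, -37), (-37, 41, 27), (27, 67, -11), (-11, 65, 33), … (26 more)
river cycle of g (length 36): (-29, 73, 3), (3, 71, -53), (-53, 35, 21), (21, 49, -39), (-39, 29, 31), (31, 33, -37), (-37, 41, 27), (27, 67, -11), (-11, 65, 33), (33, 67, -9), … (26 more)
cycles coincide ⇒ equivalent

yes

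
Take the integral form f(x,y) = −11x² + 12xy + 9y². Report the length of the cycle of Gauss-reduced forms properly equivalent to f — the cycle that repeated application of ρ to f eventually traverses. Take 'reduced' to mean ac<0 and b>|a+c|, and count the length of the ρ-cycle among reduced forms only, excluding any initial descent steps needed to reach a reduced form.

D = 540, ⌊√D⌋ = 23
river: ρ → (9,6,-14)
river: ρ → (-14,22,1)
river: ρ → (1,22,-14)
river: ρ → (-14,6,9)
river: ρ → (9,12,-11)
river: ρ → (-11,10,10)
river: ρ → (10,10,-11)
river: ρ → (-11,12,9)
ρ-cycle length = 8 (tail of 0 descent steps not counted)

8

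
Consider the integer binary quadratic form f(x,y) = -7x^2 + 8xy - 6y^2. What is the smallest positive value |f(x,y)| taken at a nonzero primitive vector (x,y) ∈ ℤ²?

translate: b→6 (≡-8 mod 14), so (7,-8,6)→(7,6,5)
flip: (7,6,5)→(5,-6,7)
translate: b→4 (≡-6 mod 10), so (5,-6,7)→(5,4,6)
reduced (well bottom): (5,4,6) with a≤c, −a<b≤a
well minimum |f| = |-5| = 5 (negative-definite)

5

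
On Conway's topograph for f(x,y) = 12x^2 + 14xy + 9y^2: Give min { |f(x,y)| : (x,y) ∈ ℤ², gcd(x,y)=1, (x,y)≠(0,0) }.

translate: b→-10 (≡14 mod 24), so (12,14,9)→(12,-10,7)
flip: (12,-10,7)→(7,10,12)
translate: b→-4 (≡10 mod 14), so (7,10,12)→(7,-4,9)
reduced (well bottom): (7,-4,9) with a≤c, −a<b≤a
well minimum = a = 7

7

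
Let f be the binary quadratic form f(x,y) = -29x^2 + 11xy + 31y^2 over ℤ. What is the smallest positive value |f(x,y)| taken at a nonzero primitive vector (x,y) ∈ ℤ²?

river: ρ → (31,51,-9)
river: ρ → (-9,57,13)
river: ρ → (13,47,-29)
river: ρ → (-29,11,31)
closes: descent 0, river 4
min |a| on river = 9

9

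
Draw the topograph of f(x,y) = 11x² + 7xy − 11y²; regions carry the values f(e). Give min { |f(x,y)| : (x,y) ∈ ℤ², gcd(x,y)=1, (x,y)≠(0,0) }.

river: ρ → (-11,15,7)
river: ρ → (7,13,-13)
river: ρ → (-13,13,7)
river: ρ → (7,15,-11)
river: ρ → (-11,7,11)
river: ρ → (11,15,-7)
river: ρ → (-7,13,13)
river: ρ → (13,13,-7)
river: ρ → (-7,15,11)
river: ρ → (11,7,-11)
closes: descent 0, river 10
min |a| on river = 7

7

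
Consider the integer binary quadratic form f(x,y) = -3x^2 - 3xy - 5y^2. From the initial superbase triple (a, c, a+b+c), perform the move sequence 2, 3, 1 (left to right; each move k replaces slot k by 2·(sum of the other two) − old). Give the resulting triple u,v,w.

start (-3,-5,-11) = (f(1,0),f(0,1),f(1,1))
replace slot 2: 2·((-3)+(-11)) − (-5) = -23 → (-3,-23,-11)
replace slot 3: 2·((-3)+(-23)) − (-11) = -41 → (-3,-23,-41)
replace slot 1: 2·((-23)+(-41)) − (-3) = -125 → (-125,-23,-41)

-125,-23,-41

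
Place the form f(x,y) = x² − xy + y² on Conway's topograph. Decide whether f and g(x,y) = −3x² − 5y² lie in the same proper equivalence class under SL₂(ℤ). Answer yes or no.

D₁ = -3, D₂ = -60
discriminants differ ⇒ not SL₂(ℤ)-equivalent

no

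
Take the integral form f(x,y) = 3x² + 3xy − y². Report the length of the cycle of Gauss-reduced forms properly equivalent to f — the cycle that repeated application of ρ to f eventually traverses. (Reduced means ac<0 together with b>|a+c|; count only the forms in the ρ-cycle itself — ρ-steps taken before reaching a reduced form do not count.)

D = 21, ⌊√D⌋ = 4
river: ρ → (-1,3,3)
river: ρ → (3,3,-1)
ρ-cycle length = 2 (tail of 0 descent steps not counted)

2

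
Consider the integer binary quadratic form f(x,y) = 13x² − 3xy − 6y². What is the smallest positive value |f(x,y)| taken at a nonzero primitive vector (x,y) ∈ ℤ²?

descent: ρ → (-6,15,4)  [lands on river]
river: ρ → (4,17,-2)
river: ρ → (-2,15,12)
river: ρ → (12,9,-5)
river: ρ → (-5,11,10)
river: ρ → (10,9,-6)
closes: descent 1, river 6
min |a| on river = 2

2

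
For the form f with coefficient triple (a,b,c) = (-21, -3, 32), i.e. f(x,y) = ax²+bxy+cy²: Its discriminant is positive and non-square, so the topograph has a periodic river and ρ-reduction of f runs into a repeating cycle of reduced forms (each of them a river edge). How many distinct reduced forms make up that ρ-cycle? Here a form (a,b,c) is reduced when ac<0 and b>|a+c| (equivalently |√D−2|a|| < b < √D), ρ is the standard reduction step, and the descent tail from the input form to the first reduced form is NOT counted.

D = 2697, ⌊√D⌋ = 51
descent: ρ → (32,3,-21)
descent: ρ → (-21,39,14)  [lands on river]
river: ρ → (14,45,-12)
river: ρ → (-12,51,2)
river: ρ → (2,49,-37)
river: ρ → (-37,25,14)
river: ρ → (14,31,-31)
river: ρ → (-31,31,14)
river: ρ → (14,25,-37)
river: ρ → (-37,49,2)
river: ρ → (2,51,-12)
river: ρ → (-12,45,14)
river: ρ → (14,39,-21)
river: ρ → (-21,45,8)
river: ρ → (8,51,-3)
river: ρ → (-3,51,8)
river: ρ → (8,45,-21)
ρ-cycle length = 16 (tail of 2 descent steps not counted)

16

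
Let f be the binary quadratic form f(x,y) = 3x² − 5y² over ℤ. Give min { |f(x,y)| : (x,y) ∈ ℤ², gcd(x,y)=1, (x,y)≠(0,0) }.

descent: ρ → (-5,0,3)
descent: ρ → (3,6,-2)  [lands on river]
river: ρ → (-2,6,3)
closes: descent 2, river 2
min |a| on river = 2

2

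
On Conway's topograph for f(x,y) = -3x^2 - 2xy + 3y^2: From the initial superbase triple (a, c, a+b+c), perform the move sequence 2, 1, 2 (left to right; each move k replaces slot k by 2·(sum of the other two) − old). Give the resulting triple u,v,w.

start (-3,3,-2) = (f(1,0),f(0,1),f(1,1))
replace slot 2: 2·((-3)+(-2)) − 3 = -13 → (-3,-13,-2)
replace slot 1: 2·((-13)+(-2)) − (-3) = -27 → (-27,-13,-2)
replace slot 2: 2·((-27)+(-2)) − (-13) = -45 → (-27,-45,-2)

-27,-45,-2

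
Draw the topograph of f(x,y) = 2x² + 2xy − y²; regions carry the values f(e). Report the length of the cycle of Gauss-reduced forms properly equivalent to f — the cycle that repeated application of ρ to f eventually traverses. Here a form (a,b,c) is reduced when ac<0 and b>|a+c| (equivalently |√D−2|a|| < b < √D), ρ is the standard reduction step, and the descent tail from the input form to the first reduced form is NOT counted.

D = 12, ⌊√D⌋ = 3
river: ρ → (-1,2,2)
river: ρ → (2,2,-1)
ρ-cycle length = 2 (tail of 0 descent steps not counted)

2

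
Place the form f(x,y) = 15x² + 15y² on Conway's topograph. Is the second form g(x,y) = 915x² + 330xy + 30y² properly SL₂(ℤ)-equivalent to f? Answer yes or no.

D₁ = -900, D₂ = -900
f: reduced (well bottom): (15,0,15) with a≤c, −a<b≤a
g: flip: (915,330,30)→(30,-330,915)
g: translate: b→30 (≡-330 mod 60), so (30,-330,915)→(30,30,15)
g: flip: (30,30,15)→(15,-30,30)
g: translate: b→0 (≡-30 mod 30), so (15,-30,30)→(15,0,15)
g: reduced (well bottom): (15,0,15) with a≤c, −a<b≤a
reduced forms (15, 0, 15) vs (15, 0, 15) ⇒ equivalent

yes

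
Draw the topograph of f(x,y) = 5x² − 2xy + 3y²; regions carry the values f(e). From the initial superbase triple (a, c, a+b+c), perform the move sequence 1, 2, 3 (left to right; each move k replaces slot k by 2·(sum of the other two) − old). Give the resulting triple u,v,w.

start (5,3,6) = (f(1,0),f(0,1),f(1,1))
replace slot 1: 2·(3+6) − 5 = 13 → (13,3,6)
replace slot 2: 2·(13+6) − 3 = 35 → (13,35,6)
replace slot 3: 2·(13+35) − 6 = 90 → (13,35,90)

13,35,90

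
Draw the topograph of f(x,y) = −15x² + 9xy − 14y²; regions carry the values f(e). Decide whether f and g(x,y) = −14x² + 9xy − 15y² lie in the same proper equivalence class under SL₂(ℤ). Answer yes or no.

D₁ = -759, D₂ = -759
f is negative-definite; reduce −f:
−f: flip: (15,-9,14)→(14,9,15)
−f: reduced (well bottom): (14,9,15) with a≤c, −a<b≤a
flip sign back: reduced form of f is (-14,-9,-15)
g is negative-definite; reduce −g:
−g: reduced (well bottom): (14,-9,15) with a≤c, −a<b≤a
flip sign back: reduced form of g is (-14,9,-15)
reduced forms (-14, -9, -15) vs (-14, 9, -15) ⇒ inequivalent

no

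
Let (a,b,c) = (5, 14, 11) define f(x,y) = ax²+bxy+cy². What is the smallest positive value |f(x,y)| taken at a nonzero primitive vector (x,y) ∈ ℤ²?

translate: b→4 (≡14 mod 10), so (5,14,11)→(5,4,2)
flip: (5,4,2)→(2,-4,5)
translate: b→0 (≡-4 mod 4), so (2,-4,5)→(2,0,3)
reduced (well bottom): (2,0,3) with a≤c, −a<b≤a
well minimum = a = 2

2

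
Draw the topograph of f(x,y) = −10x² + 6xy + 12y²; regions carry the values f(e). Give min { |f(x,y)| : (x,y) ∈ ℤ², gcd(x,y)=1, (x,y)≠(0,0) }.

river: ρ → (12,18,-4)
river: ρ → (-4,22,2)
river: ρ → (2,22,-4)
river: ρ → (-4,18,12)
river: ρ → (12,6,-10)
river: ρ → (-10,14,8)
river: ρ → (8,18,-6)
river: ρ → (-6,18,8)
river: ρ → (8,14,-10)
river: ρ → (-10,6,12)
closes: descent 0, river 10
min |a| on river = 2

2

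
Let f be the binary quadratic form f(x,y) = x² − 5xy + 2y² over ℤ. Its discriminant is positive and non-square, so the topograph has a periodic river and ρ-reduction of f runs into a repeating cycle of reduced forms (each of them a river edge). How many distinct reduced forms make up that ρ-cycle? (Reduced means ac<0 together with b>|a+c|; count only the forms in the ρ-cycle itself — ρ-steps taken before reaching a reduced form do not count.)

D = 17, ⌊√D⌋ = 4
descent: ρ → (2,1,-2)  [lands on river]
river: ρ → (-2,3,1)
river: ρ → (1,3,-2)
river: ρ → (-2,1,2)
river: ρ → (2,3,-1)
river: ρ → (-1,3,2)
ρ-cycle length = 6 (tail of 1 descent step not counted)

6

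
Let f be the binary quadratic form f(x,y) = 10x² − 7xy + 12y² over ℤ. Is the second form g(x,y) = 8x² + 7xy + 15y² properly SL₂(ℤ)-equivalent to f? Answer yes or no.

D₁ = -431, D₂ = -431
f: reduced (well bottom): (10,-7,12) with a≤c, −a<b≤a
g: reduced (well bottom): (8,7,15) with a≤c, −a<b≤a
reduced forms (10, -7, 12) vs (8, 7, 15) ⇒ inequivalent

no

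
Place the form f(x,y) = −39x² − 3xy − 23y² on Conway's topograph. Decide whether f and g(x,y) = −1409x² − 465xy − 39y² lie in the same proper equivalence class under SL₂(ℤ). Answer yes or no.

D₁ = -3579, D₂ = -3579
f is negative-definite; reduce −f:
−f: flip: (39,3,23)→(23,-3,39)
−f: reduced (well bottom): (23,-3,39) with a≤c, −a<b≤a
flip sign back: reduced form of f is (-23,3,-39)
g is negative-definite; reduce −g:
−g: flip: (1409,465,39)→(39,-465,1409)
−g: translate: b→3 (≡-465 mod 78), so (39,-465,1409)→(39,3,23)
−g: flip: (39,3,23)→(23,-3,39)
−g: reduced (well bottom): (23,-3,39) with a≤c, −a<b≤a
flip sign back: reduced form of g is (-23,3,-39)
reduced forms (-23, 3, -39) vs (-23, 3, -39) ⇒ equivalent

yes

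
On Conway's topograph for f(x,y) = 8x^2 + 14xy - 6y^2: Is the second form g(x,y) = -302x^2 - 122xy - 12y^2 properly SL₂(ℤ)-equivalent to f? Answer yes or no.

D₁ = 388, D₂ = 388
river cycle of f (length 18): (-6, 10, 12), (12, 14, -4), (-4, 18, 4), (4, 14, -12), (-12, 10, 6), (6, 14, -8), (-8, 18, 2), (2, 18, -8), (-8, 14, 6), (6, 10, -12), … (8 more)
river cycle of g (length 18): (8, 14, -6), (-6, 10, 12), (12, 14, -4), (-4, 18, 4), (4, 14, -12), (-12, 10, 6), (6, 14, -8), (-8, 18, 2), (2, 18, -8), (-8, 14, 6), … (8 more)
cycles coincide ⇒ equivalent

yes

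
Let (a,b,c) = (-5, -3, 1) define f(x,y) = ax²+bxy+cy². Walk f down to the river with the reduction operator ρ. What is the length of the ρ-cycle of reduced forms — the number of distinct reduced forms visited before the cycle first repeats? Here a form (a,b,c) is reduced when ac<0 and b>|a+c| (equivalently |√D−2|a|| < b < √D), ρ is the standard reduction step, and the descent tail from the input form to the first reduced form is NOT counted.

D = 29, ⌊√D⌋ = 5
descent: ρ → (1,5,-1)  [lands on river]
river: ρ → (-1,5,1)
ρ-cycle length = 2 (tail of 1 descent step not counted)

2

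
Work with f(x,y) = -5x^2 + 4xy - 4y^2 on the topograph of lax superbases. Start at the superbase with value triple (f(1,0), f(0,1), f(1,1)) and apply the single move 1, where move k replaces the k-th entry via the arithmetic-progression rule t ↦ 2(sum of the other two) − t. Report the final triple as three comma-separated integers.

start (-5,-4,-5) = (f(1,0),f(0,1),f(1,1))
replace slot 1: 2·((-4)+(-5)) − (-5) = -13 → (-13,-4,-5)

-13,-4,-5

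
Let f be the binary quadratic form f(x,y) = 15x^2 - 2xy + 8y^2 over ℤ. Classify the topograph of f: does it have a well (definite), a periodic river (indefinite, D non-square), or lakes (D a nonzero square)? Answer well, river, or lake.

D = b²−4ac = (-2)² − 4·15·8 = -476
D < 0 ⇒ definite ⇒ every region one sign ⇒ single well

well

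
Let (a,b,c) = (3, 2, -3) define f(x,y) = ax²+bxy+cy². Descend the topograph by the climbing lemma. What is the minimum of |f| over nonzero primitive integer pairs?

river: ρ → (-3,4,2)
river: ρ → (2,4,-3)
river: ρ → (-3,2,3)
river: ρ → (3,4,-2)
river: ρ → (-2,4,3)
river: ρ → (3,2,-3)
closes: descent 0, river 6
min |a| on river = 2

2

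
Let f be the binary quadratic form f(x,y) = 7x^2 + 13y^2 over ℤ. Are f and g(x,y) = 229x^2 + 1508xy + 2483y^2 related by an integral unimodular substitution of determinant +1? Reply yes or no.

D₁ = -364, D₂ = -364
f: reduced (well bottom): (7,0,13) with a≤c, −a<b≤a
g: translate: b→134 (≡1508 mod 458), so (229,1508,2483)→(229,134,20)
g: flip: (229,134,20)→(20,-134,229)
g: translate: b→-14 (≡-134 mod 40), so (20,-134,229)→(20,-14,7)
g: flip: (20,-14,7)→(7,14,20)
g: translate: b→0 (≡14 mod 14), so (7,14,20)→(7,0,13)
g: reduced (well bottom): (7,0,13) with a≤c, −a<b≤a
reduced forms (7, 0, 13) vs (7, 0, 13) ⇒ equivalent

yes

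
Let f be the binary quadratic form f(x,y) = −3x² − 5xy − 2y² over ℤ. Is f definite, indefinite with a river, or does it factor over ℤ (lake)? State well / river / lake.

D = b²−4ac = (-5)² − 4·(-3)·(-2) = 1
D = 1² is a perfect square ⇒ form factors over ℤ ⇒ lakes

lake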